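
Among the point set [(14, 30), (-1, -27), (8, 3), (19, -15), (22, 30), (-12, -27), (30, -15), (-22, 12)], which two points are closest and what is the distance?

Computing all pairwise distances among 8 points:

d((14, 30), (-1, -27)) = 58.9406
d((14, 30), (8, 3)) = 27.6586
d((14, 30), (19, -15)) = 45.2769
d((14, 30), (22, 30)) = 8.0 <-- minimum
d((14, 30), (-12, -27)) = 62.6498
d((14, 30), (30, -15)) = 47.7598
d((14, 30), (-22, 12)) = 40.2492
d((-1, -27), (8, 3)) = 31.3209
d((-1, -27), (19, -15)) = 23.3238
d((-1, -27), (22, 30)) = 61.4654
d((-1, -27), (-12, -27)) = 11.0
d((-1, -27), (30, -15)) = 33.2415
d((-1, -27), (-22, 12)) = 44.2945
d((8, 3), (19, -15)) = 21.095
d((8, 3), (22, 30)) = 30.4138
d((8, 3), (-12, -27)) = 36.0555
d((8, 3), (30, -15)) = 28.4253
d((8, 3), (-22, 12)) = 31.3209
d((19, -15), (22, 30)) = 45.0999
d((19, -15), (-12, -27)) = 33.2415
d((19, -15), (30, -15)) = 11.0
d((19, -15), (-22, 12)) = 49.0918
d((22, 30), (-12, -27)) = 66.3702
d((22, 30), (30, -15)) = 45.7056
d((22, 30), (-22, 12)) = 47.5395
d((-12, -27), (30, -15)) = 43.6807
d((-12, -27), (-22, 12)) = 40.2616
d((30, -15), (-22, 12)) = 58.5918

Closest pair: (14, 30) and (22, 30) with distance 8.0

The closest pair is (14, 30) and (22, 30) with Euclidean distance 8.0. For 8 points, brute-force pairwise comparison is shown above. For large n, the divide-and-conquer algorithm (sort by x, recurse on halves, check the dividing strip) achieves O(n log n).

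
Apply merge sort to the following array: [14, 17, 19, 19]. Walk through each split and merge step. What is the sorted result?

Merge sort trace:

Split: [14, 17, 19, 19] -> [14, 17] and [19, 19]
  Split: [14, 17] -> [14] and [17]
  Merge: [14] + [17] -> [14, 17]
  Split: [19, 19] -> [19] and [19]
  Merge: [19] + [19] -> [19, 19]
Merge: [14, 17] + [19, 19] -> [14, 17, 19, 19]

Final sorted array: [14, 17, 19, 19]

The merge sort proceeds by recursively splitting the array and merging sorted halves.
After all merges, the sorted array is [14, 17, 19, 19].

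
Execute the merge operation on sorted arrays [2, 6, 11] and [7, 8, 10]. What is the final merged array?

Merging process:

Compare 2 vs 7: take 2 from left. Merged: [2]
Compare 6 vs 7: take 6 from left. Merged: [2, 6]
Compare 11 vs 7: take 7 from right. Merged: [2, 6, 7]
Compare 11 vs 8: take 8 from right. Merged: [2, 6, 7, 8]
Compare 11 vs 10: take 10 from right. Merged: [2, 6, 7, 8, 10]
Append remaining from left: [11]. Merged: [2, 6, 7, 8, 10, 11]

Final merged array: [2, 6, 7, 8, 10, 11]
Total comparisons: 5

The merged array is [2, 6, 7, 8, 10, 11], requiring 5 comparisons. The merge step runs in O(n) time where n is the total number of elements.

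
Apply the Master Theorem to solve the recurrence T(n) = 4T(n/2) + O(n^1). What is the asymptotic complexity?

Master Theorem for T(n) = 4T(n/2) + O(n^1):

a = 4, b = 2, c = 1
log_b(a) = log_2(4) = 2.0000

Case 1: c = 1 < log_2(4) = 2.0000
T(n) = O(n^(log_2 4)) = O(n^2)

For T(n) = 4T(n/2) + O(n^1): log_2(4) = 2.0000. This is Case 1 of the Master Theorem (c < log_b(a), work dominated by leaves), giving O(n^2).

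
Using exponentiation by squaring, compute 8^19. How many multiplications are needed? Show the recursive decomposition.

Computing 8^19 by squaring (build up from 8^1; each line after the first costs one multiplication):

8^1 = 8
8^2 = (8^1)^2 = 8^2 = 64
8^4 = (8^2)^2 = 64^2 = 4096
8^8 = (8^4)^2 = 4096^2 = 16777216
8^9 = 8 * 8^8 = 8 * 16777216 = 134217728
8^18 = (8^9)^2 = 134217728^2 = 18014398509481984
8^19 = 8 * 8^18 = 8 * 18014398509481984 = 144115188075855872

Result: 144115188075855872
Multiplications needed: 6 (6 lines after 8^1)

8^19 = 144115188075855872. Using exponentiation by squaring, this requires 6 multiplications. The key idea: if the exponent is even, square the half-power; if odd, multiply by the base once.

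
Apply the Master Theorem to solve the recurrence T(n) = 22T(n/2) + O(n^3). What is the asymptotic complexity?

Master Theorem for T(n) = 22T(n/2) + O(n^3):

a = 22, b = 2, c = 3
log_b(a) = log_2(22) = 4.4594

Case 1: c = 3 < log_2(22) = 4.4594
T(n) = O(n^(log_2 22))

For T(n) = 22T(n/2) + O(n^3): log_2(22) = 4.4594. This is Case 1 of the Master Theorem (c < log_b(a), work dominated by leaves), giving O(n^(log_2 22)).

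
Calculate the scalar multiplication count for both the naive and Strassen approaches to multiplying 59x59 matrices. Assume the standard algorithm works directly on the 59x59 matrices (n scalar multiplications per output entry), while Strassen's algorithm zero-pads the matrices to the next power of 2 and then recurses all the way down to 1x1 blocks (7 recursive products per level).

Matrix multiplication for 59x59 matrices:

Strassen's algorithm requires power-of-2 dimensions. Pad 59x59 to 64x64 (next power of 2).

Standard algorithm: 59^3 = 205379 multiplications
Strassen's algorithm: 7^(log2(64)) = 7^6 = 117649 multiplications
Savings: 205379 - 117649 = 87730 multiplications

Standard: 205379 multiplications (59^3). Strassen: 117649 multiplications (7^6, after padding to 64x64). Strassen reduces 8 recursive multiplications to 7 at each level.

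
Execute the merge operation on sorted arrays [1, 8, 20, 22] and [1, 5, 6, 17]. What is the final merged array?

Merging process:

Compare 1 vs 1: take 1 from left. Merged: [1]
Compare 8 vs 1: take 1 from right. Merged: [1, 1]
Compare 8 vs 5: take 5 from right. Merged: [1, 1, 5]
Compare 8 vs 6: take 6 from right. Merged: [1, 1, 5, 6]
Compare 8 vs 17: take 8 from left. Merged: [1, 1, 5, 6, 8]
Compare 20 vs 17: take 17 from right. Merged: [1, 1, 5, 6, 8, 17]
Append remaining from left: [20, 22]. Merged: [1, 1, 5, 6, 8, 17, 20, 22]

Final merged array: [1, 1, 5, 6, 8, 17, 20, 22]
Total comparisons: 6

The merged array is [1, 1, 5, 6, 8, 17, 20, 22], requiring 6 comparisons. The merge step runs in O(n) time where n is the total number of elements.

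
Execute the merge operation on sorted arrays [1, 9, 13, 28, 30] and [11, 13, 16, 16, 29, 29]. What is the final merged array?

Merging process:

Compare 1 vs 11: take 1 from left. Merged: [1]
Compare 9 vs 11: take 9 from left. Merged: [1, 9]
Compare 13 vs 11: take 11 from right. Merged: [1, 9, 11]
Compare 13 vs 13: take 13 from left. Merged: [1, 9, 11, 13]
Compare 28 vs 13: take 13 from right. Merged: [1, 9, 11, 13, 13]
Compare 28 vs 16: take 16 from right. Merged: [1, 9, 11, 13, 13, 16]
Compare 28 vs 16: take 16 from right. Merged: [1, 9, 11, 13, 13, 16, 16]
Compare 28 vs 29: take 28 from left. Merged: [1, 9, 11, 13, 13, 16, 16, 28]
Compare 30 vs 29: take 29 from right. Merged: [1, 9, 11, 13, 13, 16, 16, 28, 29]
Compare 30 vs 29: take 29 from right. Merged: [1, 9, 11, 13, 13, 16, 16, 28, 29, 29]
Append remaining from left: [30]. Merged: [1, 9, 11, 13, 13, 16, 16, 28, 29, 29, 30]

Final merged array: [1, 9, 11, 13, 13, 16, 16, 28, 29, 29, 30]
Total comparisons: 10

The merged array is [1, 9, 11, 13, 13, 16, 16, 28, 29, 29, 30], requiring 10 comparisons. The merge step runs in O(n) time where n is the total number of elements.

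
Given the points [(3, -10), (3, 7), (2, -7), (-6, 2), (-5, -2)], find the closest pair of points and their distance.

Computing all pairwise distances among 5 points:

d((3, -10), (3, 7)) = 17.0
d((3, -10), (2, -7)) = 3.1623 <-- minimum
d((3, -10), (-6, 2)) = 15.0
d((3, -10), (-5, -2)) = 11.3137
d((3, 7), (2, -7)) = 14.0357
d((3, 7), (-6, 2)) = 10.2956
d((3, 7), (-5, -2)) = 12.0416
d((2, -7), (-6, 2)) = 12.0416
d((2, -7), (-5, -2)) = 8.6023
d((-6, 2), (-5, -2)) = 4.1231

Closest pair: (3, -10) and (2, -7) with distance 3.1623

The closest pair is (3, -10) and (2, -7) with Euclidean distance 3.1623. For 5 points, brute-force pairwise comparison is shown above. For large n, the divide-and-conquer algorithm (sort by x, recurse on halves, check the dividing strip) achieves O(n log n).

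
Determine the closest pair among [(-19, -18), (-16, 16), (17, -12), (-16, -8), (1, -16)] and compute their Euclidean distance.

Computing all pairwise distances among 5 points:

d((-19, -18), (-16, 16)) = 34.1321
d((-19, -18), (17, -12)) = 36.4966
d((-19, -18), (-16, -8)) = 10.4403 <-- minimum
d((-19, -18), (1, -16)) = 20.0998
d((-16, 16), (17, -12)) = 43.2782
d((-16, 16), (-16, -8)) = 24.0
d((-16, 16), (1, -16)) = 36.2353
d((17, -12), (-16, -8)) = 33.2415
d((17, -12), (1, -16)) = 16.4924
d((-16, -8), (1, -16)) = 18.7883

Closest pair: (-19, -18) and (-16, -8) with distance 10.4403

The closest pair is (-19, -18) and (-16, -8) with Euclidean distance 10.4403. For 5 points, brute-force pairwise comparison is shown above. For large n, the divide-and-conquer algorithm (sort by x, recurse on halves, check the dividing strip) achieves O(n log n).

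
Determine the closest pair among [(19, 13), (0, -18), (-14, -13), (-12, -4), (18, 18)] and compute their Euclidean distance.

Computing all pairwise distances among 5 points:

d((19, 13), (0, -18)) = 36.3593
d((19, 13), (-14, -13)) = 42.0119
d((19, 13), (-12, -4)) = 35.3553
d((19, 13), (18, 18)) = 5.099 <-- minimum
d((0, -18), (-14, -13)) = 14.8661
d((0, -18), (-12, -4)) = 18.4391
d((0, -18), (18, 18)) = 40.2492
d((-14, -13), (-12, -4)) = 9.2195
d((-14, -13), (18, 18)) = 44.5533
d((-12, -4), (18, 18)) = 37.2022

Closest pair: (19, 13) and (18, 18) with distance 5.099

The closest pair is (19, 13) and (18, 18) with Euclidean distance 5.099. For 5 points, brute-force pairwise comparison is shown above. For large n, the divide-and-conquer algorithm (sort by x, recurse on halves, check the dividing strip) achieves O(n log n).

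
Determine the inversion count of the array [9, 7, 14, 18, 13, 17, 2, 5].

Finding inversions in [9, 7, 14, 18, 13, 17, 2, 5]:

(0, 1): arr[0]=9 > arr[1]=7
(0, 6): arr[0]=9 > arr[6]=2
(0, 7): arr[0]=9 > arr[7]=5
(1, 6): arr[1]=7 > arr[6]=2
(1, 7): arr[1]=7 > arr[7]=5
(2, 4): arr[2]=14 > arr[4]=13
(2, 6): arr[2]=14 > arr[6]=2
(2, 7): arr[2]=14 > arr[7]=5
(3, 4): arr[3]=18 > arr[4]=13
(3, 5): arr[3]=18 > arr[5]=17
(3, 6): arr[3]=18 > arr[6]=2
(3, 7): arr[3]=18 > arr[7]=5
(4, 6): arr[4]=13 > arr[6]=2
(4, 7): arr[4]=13 > arr[7]=5
(5, 6): arr[5]=17 > arr[6]=2
(5, 7): arr[5]=17 > arr[7]=5

Total inversions: 16

The array has 16 inversion(s): (0,1), (0,6), (0,7), (1,6), (1,7), (2,4), (2,6), (2,7), (3,4), (3,5), (3,6), (3,7), (4,6), (4,7), (5,6), (5,7). Each pair (i,j) satisfies i < j and arr[i] > arr[j].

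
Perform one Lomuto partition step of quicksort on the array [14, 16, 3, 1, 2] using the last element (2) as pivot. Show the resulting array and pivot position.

Lomuto partition with pivot = 2:

Initial array: [14, 16, 3, 1, 2]

arr[0]=14 > 2: no swap
arr[1]=16 > 2: no swap
arr[2]=3 > 2: no swap
arr[3]=1 <= 2: swap with position 0, array becomes [1, 16, 3, 14, 2]

Place pivot at position 1: [1, 2, 3, 14, 16]
Pivot position: 1

After partitioning with pivot 2, the array becomes [1, 2, 3, 14, 16]. The pivot is placed at index 1. All elements to the left of the pivot are <= 2, and all elements to the right are > 2.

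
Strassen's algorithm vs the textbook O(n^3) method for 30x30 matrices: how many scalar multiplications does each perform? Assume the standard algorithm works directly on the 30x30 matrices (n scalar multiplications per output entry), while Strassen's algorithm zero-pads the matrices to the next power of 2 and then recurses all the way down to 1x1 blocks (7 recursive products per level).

Matrix multiplication for 30x30 matrices:

Strassen's algorithm requires power-of-2 dimensions. Pad 30x30 to 32x32 (next power of 2).

Standard algorithm: 30^3 = 27000 multiplications
Strassen's algorithm: 7^(log2(32)) = 7^5 = 16807 multiplications
Savings: 27000 - 16807 = 10193 multiplications

Standard: 27000 multiplications (30^3). Strassen: 16807 multiplications (7^5, after padding to 32x32). Strassen reduces 8 recursive multiplications to 7 at each level.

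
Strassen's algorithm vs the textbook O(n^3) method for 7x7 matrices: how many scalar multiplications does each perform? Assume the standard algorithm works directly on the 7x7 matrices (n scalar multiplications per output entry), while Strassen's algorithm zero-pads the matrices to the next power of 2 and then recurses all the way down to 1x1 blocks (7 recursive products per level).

Matrix multiplication for 7x7 matrices:

Strassen's algorithm requires power-of-2 dimensions. Pad 7x7 to 8x8 (next power of 2).

Standard algorithm: 7^3 = 343 multiplications
Strassen's algorithm: 7^(log2(8)) = 7^3 = 343 multiplications
Savings: 343 - 343 = 0 multiplications

Standard: 343 multiplications (7^3). Strassen: 343 multiplications (7^3, after padding to 8x8). Strassen reduces 8 recursive multiplications to 7 at each level.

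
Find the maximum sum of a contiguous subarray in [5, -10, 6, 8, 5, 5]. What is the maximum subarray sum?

Using Kadane's algorithm on [5, -10, 6, 8, 5, 5]:

Scanning through the array:
Position 1 (value -10): max_ending_here = -5, max_so_far = 5
Position 2 (value 6): max_ending_here = 6, max_so_far = 6
Position 3 (value 8): max_ending_here = 14, max_so_far = 14
Position 4 (value 5): max_ending_here = 19, max_so_far = 19
Position 5 (value 5): max_ending_here = 24, max_so_far = 24

Maximum subarray: [6, 8, 5, 5]
Maximum sum: 24

The maximum subarray is [6, 8, 5, 5] with sum 24. This subarray runs from index 2 to index 5.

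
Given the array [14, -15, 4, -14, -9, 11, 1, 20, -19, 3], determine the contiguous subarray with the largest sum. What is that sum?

Using Kadane's algorithm on [14, -15, 4, -14, -9, 11, 1, 20, -19, 3]:

Scanning through the array:
Position 1 (value -15): max_ending_here = -1, max_so_far = 14
Position 2 (value 4): max_ending_here = 4, max_so_far = 14
Position 3 (value -14): max_ending_here = -10, max_so_far = 14
Position 4 (value -9): max_ending_here = -9, max_so_far = 14
Position 5 (value 11): max_ending_here = 11, max_so_far = 14
Position 6 (value 1): max_ending_here = 12, max_so_far = 14
Position 7 (value 20): max_ending_here = 32, max_so_far = 32
Position 8 (value -19): max_ending_here = 13, max_so_far = 32
Position 9 (value 3): max_ending_here = 16, max_so_far = 32

Maximum subarray: [11, 1, 20]
Maximum sum: 32

The maximum subarray is [11, 1, 20] with sum 32. This subarray runs from index 5 to index 7.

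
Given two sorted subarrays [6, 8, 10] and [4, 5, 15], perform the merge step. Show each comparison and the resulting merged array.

Merging process:

Compare 6 vs 4: take 4 from right. Merged: [4]
Compare 6 vs 5: take 5 from right. Merged: [4, 5]
Compare 6 vs 15: take 6 from left. Merged: [4, 5, 6]
Compare 8 vs 15: take 8 from left. Merged: [4, 5, 6, 8]
Compare 10 vs 15: take 10 from left. Merged: [4, 5, 6, 8, 10]
Append remaining from right: [15]. Merged: [4, 5, 6, 8, 10, 15]

Final merged array: [4, 5, 6, 8, 10, 15]
Total comparisons: 5

The merged array is [4, 5, 6, 8, 10, 15], requiring 5 comparisons. The merge step runs in O(n) time where n is the total number of elements.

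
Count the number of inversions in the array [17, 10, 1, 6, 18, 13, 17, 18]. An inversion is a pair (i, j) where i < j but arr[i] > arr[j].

Finding inversions in [17, 10, 1, 6, 18, 13, 17, 18]:

(0, 1): arr[0]=17 > arr[1]=10
(0, 2): arr[0]=17 > arr[2]=1
(0, 3): arr[0]=17 > arr[3]=6
(0, 5): arr[0]=17 > arr[5]=13
(1, 2): arr[1]=10 > arr[2]=1
(1, 3): arr[1]=10 > arr[3]=6
(4, 5): arr[4]=18 > arr[5]=13
(4, 6): arr[4]=18 > arr[6]=17

Total inversions: 8

The array has 8 inversion(s): (0,1), (0,2), (0,3), (0,5), (1,2), (1,3), (4,5), (4,6). Each pair (i,j) satisfies i < j and arr[i] > arr[j].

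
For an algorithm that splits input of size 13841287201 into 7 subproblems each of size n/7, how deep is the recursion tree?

For divide and conquer with division factor 7:

Problem sizes at each level:
Level 0: 13841287201
Level 1: 1977326743
Level 2: 282475249
Level 3: 40353607
Level 4: 5764801
Level 5: 823543
Level 6: 117649
Level 7: 16807
Level 8: 2401
Level 9: 343
Level 10: 49
Level 11: 7
Level 12: 1

The root is level 0 and the size-1 base case is level 12 (the tree spans levels 0 through 12, i.e. 13 levels counting the root), so the depth is the number of divisions: log_7(13841287201) = 12

The recursion tree depth is log_7(13841287201) = 12. At each level, the problem size is divided by 7, so it takes 12 divisions to reduce to a base case of size 1. The algorithm makes 7 recursive calls at each level.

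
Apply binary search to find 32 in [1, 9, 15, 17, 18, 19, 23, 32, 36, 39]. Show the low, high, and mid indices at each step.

Binary search for 32 in [1, 9, 15, 17, 18, 19, 23, 32, 36, 39]:

lo=0, hi=9, mid=4, arr[mid]=18 -> 18 < 32, search right half
lo=5, hi=9, mid=7, arr[mid]=32 -> Found target at index 7!

Binary search finds 32 at index 7 after 2 comparisons. The search repeatedly halves the search space by comparing with the middle element.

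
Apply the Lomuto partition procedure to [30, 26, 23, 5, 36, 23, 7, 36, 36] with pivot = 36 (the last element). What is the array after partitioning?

Lomuto partition with pivot = 36:

Initial array: [30, 26, 23, 5, 36, 23, 7, 36, 36]

arr[0]=30 <= 36: swap with position 0, array becomes [30, 26, 23, 5, 36, 23, 7, 36, 36]
arr[1]=26 <= 36: swap with position 1, array becomes [30, 26, 23, 5, 36, 23, 7, 36, 36]
arr[2]=23 <= 36: swap with position 2, array becomes [30, 26, 23, 5, 36, 23, 7, 36, 36]
arr[3]=5 <= 36: swap with position 3, array becomes [30, 26, 23, 5, 36, 23, 7, 36, 36]
arr[4]=36 <= 36: swap with position 4, array becomes [30, 26, 23, 5, 36, 23, 7, 36, 36]
arr[5]=23 <= 36: swap with position 5, array becomes [30, 26, 23, 5, 36, 23, 7, 36, 36]
arr[6]=7 <= 36: swap with position 6, array becomes [30, 26, 23, 5, 36, 23, 7, 36, 36]
arr[7]=36 <= 36: swap with position 7, array becomes [30, 26, 23, 5, 36, 23, 7, 36, 36]

Place pivot at position 8: [30, 26, 23, 5, 36, 23, 7, 36, 36]
Pivot position: 8

After partitioning with pivot 36, the array becomes [30, 26, 23, 5, 36, 23, 7, 36, 36]. The pivot is placed at index 8. All elements to the left of the pivot are <= 36, and all elements to the right are > 36.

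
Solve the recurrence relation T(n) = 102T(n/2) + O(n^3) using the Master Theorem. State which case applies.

Master Theorem for T(n) = 102T(n/2) + O(n^3):

a = 102, b = 2, c = 3
log_b(a) = log_2(102) = 6.6724

Case 1: c = 3 < log_2(102) = 6.6724
T(n) = O(n^(log_2 102))

For T(n) = 102T(n/2) + O(n^3): log_2(102) = 6.6724. This is Case 1 of the Master Theorem (c < log_b(a), work dominated by leaves), giving O(n^(log_2 102)).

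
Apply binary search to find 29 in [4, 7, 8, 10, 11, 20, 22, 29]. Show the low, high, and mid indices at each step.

Binary search for 29 in [4, 7, 8, 10, 11, 20, 22, 29]:

lo=0, hi=7, mid=3, arr[mid]=10 -> 10 < 29, search right half
lo=4, hi=7, mid=5, arr[mid]=20 -> 20 < 29, search right half
lo=6, hi=7, mid=6, arr[mid]=22 -> 22 < 29, search right half
lo=7, hi=7, mid=7, arr[mid]=29 -> Found target at index 7!

Binary search finds 29 at index 7 after 4 comparisons. The search repeatedly halves the search space by comparing with the middle element.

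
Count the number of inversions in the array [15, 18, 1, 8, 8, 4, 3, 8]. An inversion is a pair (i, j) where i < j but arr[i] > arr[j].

Finding inversions in [15, 18, 1, 8, 8, 4, 3, 8]:

(0, 2): arr[0]=15 > arr[2]=1
(0, 3): arr[0]=15 > arr[3]=8
(0, 4): arr[0]=15 > arr[4]=8
(0, 5): arr[0]=15 > arr[5]=4
(0, 6): arr[0]=15 > arr[6]=3
(0, 7): arr[0]=15 > arr[7]=8
(1, 2): arr[1]=18 > arr[2]=1
(1, 3): arr[1]=18 > arr[3]=8
(1, 4): arr[1]=18 > arr[4]=8
(1, 5): arr[1]=18 > arr[5]=4
(1, 6): arr[1]=18 > arr[6]=3
(1, 7): arr[1]=18 > arr[7]=8
(3, 5): arr[3]=8 > arr[5]=4
(3, 6): arr[3]=8 > arr[6]=3
(4, 5): arr[4]=8 > arr[5]=4
(4, 6): arr[4]=8 > arr[6]=3
(5, 6): arr[5]=4 > arr[6]=3

Total inversions: 17

The array has 17 inversion(s): (0,2), (0,3), (0,4), (0,5), (0,6), (0,7), (1,2), (1,3), (1,4), (1,5), (1,6), (1,7), (3,5), (3,6), (4,5), (4,6), (5,6). Each pair (i,j) satisfies i < j and arr[i] > arr[j].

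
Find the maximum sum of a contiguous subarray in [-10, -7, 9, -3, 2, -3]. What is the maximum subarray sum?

Using Kadane's algorithm on [-10, -7, 9, -3, 2, -3]:

Scanning through the array:
Position 1 (value -7): max_ending_here = -7, max_so_far = -7
Position 2 (value 9): max_ending_here = 9, max_so_far = 9
Position 3 (value -3): max_ending_here = 6, max_so_far = 9
Position 4 (value 2): max_ending_here = 8, max_so_far = 9
Position 5 (value -3): max_ending_here = 5, max_so_far = 9

Maximum subarray: [9]
Maximum sum: 9

The maximum subarray is [9] with sum 9. This subarray runs from index 2 to index 2.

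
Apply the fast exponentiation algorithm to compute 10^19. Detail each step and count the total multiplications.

Computing 10^19 by squaring (build up from 10^1; each line after the first costs one multiplication):

10^1 = 10
10^2 = (10^1)^2 = 10^2 = 100
10^4 = (10^2)^2 = 100^2 = 10000
10^8 = (10^4)^2 = 10000^2 = 100000000
10^9 = 10 * 10^8 = 10 * 100000000 = 1000000000
10^18 = (10^9)^2 = 1000000000^2 = 1000000000000000000
10^19 = 10 * 10^18 = 10 * 1000000000000000000 = 10000000000000000000

Result: 10000000000000000000
Multiplications needed: 6 (6 lines after 10^1)

10^19 = 10000000000000000000. Using exponentiation by squaring, this requires 6 multiplications. The key idea: if the exponent is even, square the half-power; if odd, multiply by the base once.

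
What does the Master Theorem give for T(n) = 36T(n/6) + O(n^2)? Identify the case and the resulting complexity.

Master Theorem for T(n) = 36T(n/6) + O(n^2):

a = 36, b = 6, c = 2
log_b(a) = log_6(36) = 2.0000

Case 2: c = 2 = log_6(36) = 2.0000
T(n) = O(n^2 log n) = O(n^2 log n)

For T(n) = 36T(n/6) + O(n^2): log_6(36) = 2.0000. This is Case 2 of the Master Theorem (c = log_b(a), equal work at all levels), giving O(n^2 log n).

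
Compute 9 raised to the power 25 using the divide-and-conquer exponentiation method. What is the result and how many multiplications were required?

Computing 9^25 by squaring (build up from 9^1; each line after the first costs one multiplication):

9^1 = 9
9^2 = (9^1)^2 = 9^2 = 81
9^3 = 9 * 9^2 = 9 * 81 = 729
9^6 = (9^3)^2 = 729^2 = 531441
9^12 = (9^6)^2 = 531441^2 = 282429536481
9^24 = (9^12)^2 = 282429536481^2 = 79766443076872509863361
9^25 = 9 * 9^24 = 9 * 79766443076872509863361 = 717897987691852588770249

Result: 717897987691852588770249
Multiplications needed: 6 (6 lines after 9^1)

9^25 = 717897987691852588770249. Using exponentiation by squaring, this requires 6 multiplications. The key idea: if the exponent is even, square the half-power; if odd, multiply by the base once.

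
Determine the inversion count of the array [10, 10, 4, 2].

Finding inversions in [10, 10, 4, 2]:

(0, 2): arr[0]=10 > arr[2]=4
(0, 3): arr[0]=10 > arr[3]=2
(1, 2): arr[1]=10 > arr[2]=4
(1, 3): arr[1]=10 > arr[3]=2
(2, 3): arr[2]=4 > arr[3]=2

Total inversions: 5

The array has 5 inversion(s): (0,2), (0,3), (1,2), (1,3), (2,3). Each pair (i,j) satisfies i < j and arr[i] > arr[j].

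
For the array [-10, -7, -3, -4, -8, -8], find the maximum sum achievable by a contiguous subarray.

Using Kadane's algorithm on [-10, -7, -3, -4, -8, -8]:

Scanning through the array:
Position 1 (value -7): max_ending_here = -7, max_so_far = -7
Position 2 (value -3): max_ending_here = -3, max_so_far = -3
Position 3 (value -4): max_ending_here = -4, max_so_far = -3
Position 4 (value -8): max_ending_here = -8, max_so_far = -3
Position 5 (value -8): max_ending_here = -8, max_so_far = -3

Maximum subarray: [-3]
Maximum sum: -3

The maximum subarray is [-3] with sum -3. This subarray runs from index 2 to index 2.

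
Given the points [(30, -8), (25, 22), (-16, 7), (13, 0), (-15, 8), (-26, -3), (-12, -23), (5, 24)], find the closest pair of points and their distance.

Computing all pairwise distances among 8 points:

d((30, -8), (25, 22)) = 30.4138
d((30, -8), (-16, 7)) = 48.3839
d((30, -8), (13, 0)) = 18.7883
d((30, -8), (-15, 8)) = 47.7598
d((30, -8), (-26, -3)) = 56.2228
d((30, -8), (-12, -23)) = 44.5982
d((30, -8), (5, 24)) = 40.6079
d((25, 22), (-16, 7)) = 43.6578
d((25, 22), (13, 0)) = 25.0599
d((25, 22), (-15, 8)) = 42.3792
d((25, 22), (-26, -3)) = 56.7979
d((25, 22), (-12, -23)) = 58.258
d((25, 22), (5, 24)) = 20.0998
d((-16, 7), (13, 0)) = 29.8329
d((-16, 7), (-15, 8)) = 1.4142 <-- minimum
d((-16, 7), (-26, -3)) = 14.1421
d((-16, 7), (-12, -23)) = 30.2655
d((-16, 7), (5, 24)) = 27.0185
d((13, 0), (-15, 8)) = 29.1204
d((13, 0), (-26, -3)) = 39.1152
d((13, 0), (-12, -23)) = 33.9706
d((13, 0), (5, 24)) = 25.2982
d((-15, 8), (-26, -3)) = 15.5563
d((-15, 8), (-12, -23)) = 31.1448
d((-15, 8), (5, 24)) = 25.6125
d((-26, -3), (-12, -23)) = 24.4131
d((-26, -3), (5, 24)) = 41.1096
d((-12, -23), (5, 24)) = 49.98

Closest pair: (-16, 7) and (-15, 8) with distance 1.4142

The closest pair is (-16, 7) and (-15, 8) with Euclidean distance 1.4142. For 8 points, brute-force pairwise comparison is shown above. For large n, the divide-and-conquer algorithm (sort by x, recurse on halves, check the dividing strip) achieves O(n log n).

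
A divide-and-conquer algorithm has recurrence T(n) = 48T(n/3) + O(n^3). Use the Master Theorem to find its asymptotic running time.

Master Theorem for T(n) = 48T(n/3) + O(n^3):

a = 48, b = 3, c = 3
log_b(a) = log_3(48) = 3.5237

Case 1: c = 3 < log_3(48) = 3.5237
T(n) = O(n^(log_3 48))

For T(n) = 48T(n/3) + O(n^3): log_3(48) = 3.5237. This is Case 1 of the Master Theorem (c < log_b(a), work dominated by leaves), giving O(n^(log_3 48)).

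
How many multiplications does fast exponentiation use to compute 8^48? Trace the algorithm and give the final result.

Computing 8^48 by squaring (build up from 8^1; each line after the first costs one multiplication):

8^1 = 8
8^2 = (8^1)^2 = 8^2 = 64
8^3 = 8 * 8^2 = 8 * 64 = 512
8^6 = (8^3)^2 = 512^2 = 262144
8^12 = (8^6)^2 = 262144^2 = 68719476736
8^24 = (8^12)^2 = 68719476736^2 = 4722366482869645213696
8^48 = (8^24)^2 = 4722366482869645213696^2 = 22300745198530623141535718272648361505980416

Result: 22300745198530623141535718272648361505980416
Multiplications needed: 6 (6 lines after 8^1)

8^48 = 22300745198530623141535718272648361505980416. Using exponentiation by squaring, this requires 6 multiplications. The key idea: if the exponent is even, square the half-power; if odd, multiply by the base once.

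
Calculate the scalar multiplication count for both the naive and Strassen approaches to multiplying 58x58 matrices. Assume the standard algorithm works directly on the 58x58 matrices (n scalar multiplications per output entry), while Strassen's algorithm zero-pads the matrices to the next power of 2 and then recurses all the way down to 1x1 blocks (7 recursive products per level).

Matrix multiplication for 58x58 matrices:

Strassen's algorithm requires power-of-2 dimensions. Pad 58x58 to 64x64 (next power of 2).

Standard algorithm: 58^3 = 195112 multiplications
Strassen's algorithm: 7^(log2(64)) = 7^6 = 117649 multiplications
Savings: 195112 - 117649 = 77463 multiplications

Standard: 195112 multiplications (58^3). Strassen: 117649 multiplications (7^6, after padding to 64x64). Strassen reduces 8 recursive multiplications to 7 at each level.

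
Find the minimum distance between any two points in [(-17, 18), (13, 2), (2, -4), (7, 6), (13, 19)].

Computing all pairwise distances among 5 points:

d((-17, 18), (13, 2)) = 34.0
d((-17, 18), (2, -4)) = 29.0689
d((-17, 18), (7, 6)) = 26.8328
d((-17, 18), (13, 19)) = 30.0167
d((13, 2), (2, -4)) = 12.53
d((13, 2), (7, 6)) = 7.2111 <-- minimum
d((13, 2), (13, 19)) = 17.0
d((2, -4), (7, 6)) = 11.1803
d((2, -4), (13, 19)) = 25.4951
d((7, 6), (13, 19)) = 14.3178

Closest pair: (13, 2) and (7, 6) with distance 7.2111

The closest pair is (13, 2) and (7, 6) with Euclidean distance 7.2111. For 5 points, brute-force pairwise comparison is shown above. For large n, the divide-and-conquer algorithm (sort by x, recurse on halves, check the dividing strip) achieves O(n log n).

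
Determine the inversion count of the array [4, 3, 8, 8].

Finding inversions in [4, 3, 8, 8]:

(0, 1): arr[0]=4 > arr[1]=3

Total inversions: 1

The array has 1 inversion(s): (0,1). Each pair (i,j) satisfies i < j and arr[i] > arr[j].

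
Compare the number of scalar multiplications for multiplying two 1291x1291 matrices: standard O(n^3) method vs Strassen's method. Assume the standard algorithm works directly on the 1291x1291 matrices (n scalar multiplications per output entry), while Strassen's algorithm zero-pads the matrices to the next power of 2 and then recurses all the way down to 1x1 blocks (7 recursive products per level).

Matrix multiplication for 1291x1291 matrices:

Strassen's algorithm requires power-of-2 dimensions. Pad 1291x1291 to 2048x2048 (next power of 2).

Standard algorithm: 1291^3 = 2151685171 multiplications
Strassen's algorithm: 7^(log2(2048)) = 7^11 = 1977326743 multiplications
Savings: 2151685171 - 1977326743 = 174358428 multiplications

Standard: 2151685171 multiplications (1291^3). Strassen: 1977326743 multiplications (7^11, after padding to 2048x2048). Strassen reduces 8 recursive multiplications to 7 at each level.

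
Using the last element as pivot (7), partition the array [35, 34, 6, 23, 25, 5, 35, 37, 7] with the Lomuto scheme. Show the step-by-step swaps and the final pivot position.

Lomuto partition with pivot = 7:

Initial array: [35, 34, 6, 23, 25, 5, 35, 37, 7]

arr[0]=35 > 7: no swap
arr[1]=34 > 7: no swap
arr[2]=6 <= 7: swap with position 0, array becomes [6, 34, 35, 23, 25, 5, 35, 37, 7]
arr[3]=23 > 7: no swap
arr[4]=25 > 7: no swap
arr[5]=5 <= 7: swap with position 1, array becomes [6, 5, 35, 23, 25, 34, 35, 37, 7]
arr[6]=35 > 7: no swap
arr[7]=37 > 7: no swap

Place pivot at position 2: [6, 5, 7, 23, 25, 34, 35, 37, 35]
Pivot position: 2

After partitioning with pivot 7, the array becomes [6, 5, 7, 23, 25, 34, 35, 37, 35]. The pivot is placed at index 2. All elements to the left of the pivot are <= 7, and all elements to the right are > 7.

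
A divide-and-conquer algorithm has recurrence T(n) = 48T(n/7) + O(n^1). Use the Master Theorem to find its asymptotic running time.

Master Theorem for T(n) = 48T(n/7) + O(n^1):

a = 48, b = 7, c = 1
log_b(a) = log_7(48) = 1.9894

Case 1: c = 1 < log_7(48) = 1.9894
T(n) = O(n^(log_7 48))

For T(n) = 48T(n/7) + O(n^1): log_7(48) = 1.9894. This is Case 1 of the Master Theorem (c < log_b(a), work dominated by leaves), giving O(n^(log_7 48)).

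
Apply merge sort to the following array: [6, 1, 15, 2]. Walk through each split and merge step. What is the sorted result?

Merge sort trace:

Split: [6, 1, 15, 2] -> [6, 1] and [15, 2]
  Split: [6, 1] -> [6] and [1]
  Merge: [6] + [1] -> [1, 6]
  Split: [15, 2] -> [15] and [2]
  Merge: [15] + [2] -> [2, 15]
Merge: [1, 6] + [2, 15] -> [1, 2, 6, 15]

Final sorted array: [1, 2, 6, 15]

The merge sort proceeds by recursively splitting the array and merging sorted halves.
After all merges, the sorted array is [1, 2, 6, 15].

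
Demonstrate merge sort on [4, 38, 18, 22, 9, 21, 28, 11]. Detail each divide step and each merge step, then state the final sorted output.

Merge sort trace:

Split: [4, 38, 18, 22, 9, 21, 28, 11] -> [4, 38, 18, 22] and [9, 21, 28, 11]
  Split: [4, 38, 18, 22] -> [4, 38] and [18, 22]
    Split: [4, 38] -> [4] and [38]
    Merge: [4] + [38] -> [4, 38]
    Split: [18, 22] -> [18] and [22]
    Merge: [18] + [22] -> [18, 22]
  Merge: [4, 38] + [18, 22] -> [4, 18, 22, 38]
  Split: [9, 21, 28, 11] -> [9, 21] and [28, 11]
    Split: [9, 21] -> [9] and [21]
    Merge: [9] + [21] -> [9, 21]
    Split: [28, 11] -> [28] and [11]
    Merge: [28] + [11] -> [11, 28]
  Merge: [9, 21] + [11, 28] -> [9, 11, 21, 28]
Merge: [4, 18, 22, 38] + [9, 11, 21, 28] -> [4, 9, 11, 18, 21, 22, 28, 38]

Final sorted array: [4, 9, 11, 18, 21, 22, 28, 38]

The merge sort proceeds by recursively splitting the array and merging sorted halves.
After all merges, the sorted array is [4, 9, 11, 18, 21, 22, 28, 38].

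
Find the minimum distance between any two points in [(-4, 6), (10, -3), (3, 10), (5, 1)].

Computing all pairwise distances among 4 points:

d((-4, 6), (10, -3)) = 16.6433
d((-4, 6), (3, 10)) = 8.0623
d((-4, 6), (5, 1)) = 10.2956
d((10, -3), (3, 10)) = 14.7648
d((10, -3), (5, 1)) = 6.4031 <-- minimum
d((3, 10), (5, 1)) = 9.2195

Closest pair: (10, -3) and (5, 1) with distance 6.4031

The closest pair is (10, -3) and (5, 1) with Euclidean distance 6.4031. For 4 points, brute-force pairwise comparison is shown above. For large n, the divide-and-conquer algorithm (sort by x, recurse on halves, check the dividing strip) achieves O(n log n).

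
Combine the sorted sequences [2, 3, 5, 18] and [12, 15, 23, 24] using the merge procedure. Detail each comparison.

Merging process:

Compare 2 vs 12: take 2 from left. Merged: [2]
Compare 3 vs 12: take 3 from left. Merged: [2, 3]
Compare 5 vs 12: take 5 from left. Merged: [2, 3, 5]
Compare 18 vs 12: take 12 from right. Merged: [2, 3, 5, 12]
Compare 18 vs 15: take 15 from right. Merged: [2, 3, 5, 12, 15]
Compare 18 vs 23: take 18 from left. Merged: [2, 3, 5, 12, 15, 18]
Append remaining from right: [23, 24]. Merged: [2, 3, 5, 12, 15, 18, 23, 24]

Final merged array: [2, 3, 5, 12, 15, 18, 23, 24]
Total comparisons: 6

The merged array is [2, 3, 5, 12, 15, 18, 23, 24], requiring 6 comparisons. The merge step runs in O(n) time where n is the total number of elements.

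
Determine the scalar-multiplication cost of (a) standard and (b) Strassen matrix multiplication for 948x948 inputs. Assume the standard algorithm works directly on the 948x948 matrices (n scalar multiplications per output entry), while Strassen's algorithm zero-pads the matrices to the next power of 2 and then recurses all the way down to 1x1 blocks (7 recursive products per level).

Matrix multiplication for 948x948 matrices:

Strassen's algorithm requires power-of-2 dimensions. Pad 948x948 to 1024x1024 (next power of 2).

Standard algorithm: 948^3 = 851971392 multiplications
Strassen's algorithm: 7^(log2(1024)) = 7^10 = 282475249 multiplications
Savings: 851971392 - 282475249 = 569496143 multiplications

Standard: 851971392 multiplications (948^3). Strassen: 282475249 multiplications (7^10, after padding to 1024x1024). Strassen reduces 8 recursive multiplications to 7 at each level.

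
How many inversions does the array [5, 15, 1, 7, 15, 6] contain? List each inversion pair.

Finding inversions in [5, 15, 1, 7, 15, 6]:

(0, 2): arr[0]=5 > arr[2]=1
(1, 2): arr[1]=15 > arr[2]=1
(1, 3): arr[1]=15 > arr[3]=7
(1, 5): arr[1]=15 > arr[5]=6
(3, 5): arr[3]=7 > arr[5]=6
(4, 5): arr[4]=15 > arr[5]=6

Total inversions: 6

The array has 6 inversion(s): (0,2), (1,2), (1,3), (1,5), (3,5), (4,5). Each pair (i,j) satisfies i < j and arr[i] > arr[j].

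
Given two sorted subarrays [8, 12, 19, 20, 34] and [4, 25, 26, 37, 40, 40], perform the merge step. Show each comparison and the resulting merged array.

Merging process:

Compare 8 vs 4: take 4 from right. Merged: [4]
Compare 8 vs 25: take 8 from left. Merged: [4, 8]
Compare 12 vs 25: take 12 from left. Merged: [4, 8, 12]
Compare 19 vs 25: take 19 from left. Merged: [4, 8, 12, 19]
Compare 20 vs 25: take 20 from left. Merged: [4, 8, 12, 19, 20]
Compare 34 vs 25: take 25 from right. Merged: [4, 8, 12, 19, 20, 25]
Compare 34 vs 26: take 26 from right. Merged: [4, 8, 12, 19, 20, 25, 26]
Compare 34 vs 37: take 34 from left. Merged: [4, 8, 12, 19, 20, 25, 26, 34]
Append remaining from right: [37, 40, 40]. Merged: [4, 8, 12, 19, 20, 25, 26, 34, 37, 40, 40]

Final merged array: [4, 8, 12, 19, 20, 25, 26, 34, 37, 40, 40]
Total comparisons: 8

The merged array is [4, 8, 12, 19, 20, 25, 26, 34, 37, 40, 40], requiring 8 comparisons. The merge step runs in O(n) time where n is the total number of elements.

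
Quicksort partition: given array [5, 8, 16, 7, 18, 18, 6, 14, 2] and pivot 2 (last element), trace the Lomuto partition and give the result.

Lomuto partition with pivot = 2:

Initial array: [5, 8, 16, 7, 18, 18, 6, 14, 2]

arr[0]=5 > 2: no swap
arr[1]=8 > 2: no swap
arr[2]=16 > 2: no swap
arr[3]=7 > 2: no swap
arr[4]=18 > 2: no swap
arr[5]=18 > 2: no swap
arr[6]=6 > 2: no swap
arr[7]=14 > 2: no swap

Place pivot at position 0: [2, 8, 16, 7, 18, 18, 6, 14, 5]
Pivot position: 0

After partitioning with pivot 2, the array becomes [2, 8, 16, 7, 18, 18, 6, 14, 5]. The pivot is placed at index 0. All elements to the left of the pivot are <= 2, and all elements to the right are > 2.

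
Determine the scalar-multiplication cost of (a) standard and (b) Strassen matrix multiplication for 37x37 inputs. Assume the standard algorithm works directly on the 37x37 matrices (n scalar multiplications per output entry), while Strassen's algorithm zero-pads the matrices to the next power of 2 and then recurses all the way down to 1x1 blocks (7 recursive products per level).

Matrix multiplication for 37x37 matrices:

Strassen's algorithm requires power-of-2 dimensions. Pad 37x37 to 64x64 (next power of 2).

Standard algorithm: 37^3 = 50653 multiplications
Strassen's algorithm: 7^(log2(64)) = 7^6 = 117649 multiplications
Difference: 50653 - 117649 = -66996 (Strassen uses MORE here due to padding overhead — for small or just-over-power-of-2 n, padding can outweigh the per-level savings)

Standard: 50653 multiplications (37^3). Strassen: 117649 multiplications (7^6, after padding to 64x64). Strassen reduces 8 recursive multiplications to 7 at each level.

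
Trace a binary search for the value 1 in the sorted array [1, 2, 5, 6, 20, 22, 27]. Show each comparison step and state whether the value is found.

Binary search for 1 in [1, 2, 5, 6, 20, 22, 27]:

lo=0, hi=6, mid=3, arr[mid]=6 -> 6 > 1, search left half
lo=0, hi=2, mid=1, arr[mid]=2 -> 2 > 1, search left half
lo=0, hi=0, mid=0, arr[mid]=1 -> Found target at index 0!

Binary search finds 1 at index 0 after 3 comparisons. The search repeatedly halves the search space by comparing with the middle element.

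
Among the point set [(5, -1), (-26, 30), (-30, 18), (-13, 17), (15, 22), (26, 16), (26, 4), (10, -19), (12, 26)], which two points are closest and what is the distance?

Computing all pairwise distances among 9 points:

d((5, -1), (-26, 30)) = 43.8406
d((5, -1), (-30, 18)) = 39.8246
d((5, -1), (-13, 17)) = 25.4558
d((5, -1), (15, 22)) = 25.0799
d((5, -1), (26, 16)) = 27.0185
d((5, -1), (26, 4)) = 21.587
d((5, -1), (10, -19)) = 18.6815
d((5, -1), (12, 26)) = 27.8927
d((-26, 30), (-30, 18)) = 12.6491
d((-26, 30), (-13, 17)) = 18.3848
d((-26, 30), (15, 22)) = 41.7732
d((-26, 30), (26, 16)) = 53.8516
d((-26, 30), (26, 4)) = 58.1378
d((-26, 30), (10, -19)) = 60.803
d((-26, 30), (12, 26)) = 38.2099
d((-30, 18), (-13, 17)) = 17.0294
d((-30, 18), (15, 22)) = 45.1774
d((-30, 18), (26, 16)) = 56.0357
d((-30, 18), (26, 4)) = 57.7235
d((-30, 18), (10, -19)) = 54.4885
d((-30, 18), (12, 26)) = 42.7551
d((-13, 17), (15, 22)) = 28.4429
d((-13, 17), (26, 16)) = 39.0128
d((-13, 17), (26, 4)) = 41.1096
d((-13, 17), (10, -19)) = 42.72
d((-13, 17), (12, 26)) = 26.5707
d((15, 22), (26, 16)) = 12.53
d((15, 22), (26, 4)) = 21.095
d((15, 22), (10, -19)) = 41.3038
d((15, 22), (12, 26)) = 5.0 <-- minimum
d((26, 16), (26, 4)) = 12.0
d((26, 16), (10, -19)) = 38.4838
d((26, 16), (12, 26)) = 17.2047
d((26, 4), (10, -19)) = 28.0179
d((26, 4), (12, 26)) = 26.0768
d((10, -19), (12, 26)) = 45.0444

Closest pair: (15, 22) and (12, 26) with distance 5.0

The closest pair is (15, 22) and (12, 26) with Euclidean distance 5.0. For 9 points, brute-force pairwise comparison is shown above. For large n, the divide-and-conquer algorithm (sort by x, recurse on halves, check the dividing strip) achieves O(n log n).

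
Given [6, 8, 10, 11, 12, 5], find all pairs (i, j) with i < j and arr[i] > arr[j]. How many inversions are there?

Finding inversions in [6, 8, 10, 11, 12, 5]:

(0, 5): arr[0]=6 > arr[5]=5
(1, 5): arr[1]=8 > arr[5]=5
(2, 5): arr[2]=10 > arr[5]=5
(3, 5): arr[3]=11 > arr[5]=5
(4, 5): arr[4]=12 > arr[5]=5

Total inversions: 5

The array has 5 inversion(s): (0,5), (1,5), (2,5), (3,5), (4,5). Each pair (i,j) satisfies i < j and arr[i] > arr[j].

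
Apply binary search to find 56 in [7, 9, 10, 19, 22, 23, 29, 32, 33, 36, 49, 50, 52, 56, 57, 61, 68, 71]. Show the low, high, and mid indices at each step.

Binary search for 56 in [7, 9, 10, 19, 22, 23, 29, 32, 33, 36, 49, 50, 52, 56, 57, 61, 68, 71]:

lo=0, hi=17, mid=8, arr[mid]=33 -> 33 < 56, search right half
lo=9, hi=17, mid=13, arr[mid]=56 -> Found target at index 13!

Binary search finds 56 at index 13 after 2 comparisons. The search repeatedly halves the search space by comparing with the middle element.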